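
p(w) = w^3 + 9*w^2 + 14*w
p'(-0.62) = 3.99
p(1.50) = 44.62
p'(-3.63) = -11.81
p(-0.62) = -5.46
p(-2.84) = 9.92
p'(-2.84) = -12.92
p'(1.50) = 47.75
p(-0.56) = -5.19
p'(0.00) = 14.00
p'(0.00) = 14.00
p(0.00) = 0.00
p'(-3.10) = -12.97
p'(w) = 3*w^2 + 18*w + 14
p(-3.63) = 19.94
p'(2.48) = 77.09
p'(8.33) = 372.11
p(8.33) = 1319.13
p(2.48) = 105.33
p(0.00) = 0.00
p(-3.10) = 13.30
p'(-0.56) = 4.86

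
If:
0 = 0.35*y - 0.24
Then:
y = 0.69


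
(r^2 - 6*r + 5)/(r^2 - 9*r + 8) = (r - 5)/(r - 8)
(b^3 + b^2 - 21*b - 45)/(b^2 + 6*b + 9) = b - 5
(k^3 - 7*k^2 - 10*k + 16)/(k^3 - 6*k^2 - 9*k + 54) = (k^3 - 7*k^2 - 10*k + 16)/(k^3 - 6*k^2 - 9*k + 54)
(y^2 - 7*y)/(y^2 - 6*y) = (y - 7)/(y - 6)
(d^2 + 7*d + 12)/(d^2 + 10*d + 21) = (d + 4)/(d + 7)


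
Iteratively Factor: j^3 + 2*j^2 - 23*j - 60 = (j - 5)*(j^2 + 7*j + 12) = (j - 5)*(j + 3)*(j + 4)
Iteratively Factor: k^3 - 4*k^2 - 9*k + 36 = (k - 4)*(k^2 - 9) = (k - 4)*(k - 3)*(k + 3)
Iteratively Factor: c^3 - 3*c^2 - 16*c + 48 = (c + 4)*(c^2 - 7*c + 12) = (c - 4)*(c + 4)*(c - 3)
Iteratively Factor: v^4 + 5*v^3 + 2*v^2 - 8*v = (v + 2)*(v^3 + 3*v^2 - 4*v) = v*(v + 2)*(v^2 + 3*v - 4) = v*(v + 2)*(v + 4)*(v - 1)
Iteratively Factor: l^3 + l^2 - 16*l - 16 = (l + 4)*(l^2 - 3*l - 4) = (l + 1)*(l + 4)*(l - 4)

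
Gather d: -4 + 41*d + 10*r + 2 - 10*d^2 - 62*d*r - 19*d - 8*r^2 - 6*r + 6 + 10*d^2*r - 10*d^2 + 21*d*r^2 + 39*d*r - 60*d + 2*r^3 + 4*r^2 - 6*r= d^2*(10*r - 20) + d*(21*r^2 - 23*r - 38) + 2*r^3 - 4*r^2 - 2*r + 4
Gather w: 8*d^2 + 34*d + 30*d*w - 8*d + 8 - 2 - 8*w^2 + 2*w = 8*d^2 + 26*d - 8*w^2 + w*(30*d + 2) + 6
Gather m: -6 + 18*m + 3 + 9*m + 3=27*m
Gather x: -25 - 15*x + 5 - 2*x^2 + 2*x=-2*x^2 - 13*x - 20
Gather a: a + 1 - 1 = a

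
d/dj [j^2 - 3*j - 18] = 2*j - 3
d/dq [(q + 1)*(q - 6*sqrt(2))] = 2*q - 6*sqrt(2) + 1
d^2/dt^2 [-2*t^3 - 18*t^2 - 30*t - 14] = -12*t - 36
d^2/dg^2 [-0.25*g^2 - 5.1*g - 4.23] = -0.500000000000000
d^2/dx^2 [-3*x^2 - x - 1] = -6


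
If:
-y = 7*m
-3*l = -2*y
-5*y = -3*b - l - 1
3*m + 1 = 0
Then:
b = 82/27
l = 14/9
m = -1/3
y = 7/3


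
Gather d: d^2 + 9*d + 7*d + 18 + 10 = d^2 + 16*d + 28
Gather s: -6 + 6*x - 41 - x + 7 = 5*x - 40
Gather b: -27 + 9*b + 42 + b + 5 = 10*b + 20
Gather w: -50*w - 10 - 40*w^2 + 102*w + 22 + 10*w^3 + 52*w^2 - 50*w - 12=10*w^3 + 12*w^2 + 2*w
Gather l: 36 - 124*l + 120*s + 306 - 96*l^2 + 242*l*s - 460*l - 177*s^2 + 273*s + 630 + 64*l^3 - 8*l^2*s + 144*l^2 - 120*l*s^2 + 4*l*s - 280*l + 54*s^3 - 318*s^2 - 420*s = 64*l^3 + l^2*(48 - 8*s) + l*(-120*s^2 + 246*s - 864) + 54*s^3 - 495*s^2 - 27*s + 972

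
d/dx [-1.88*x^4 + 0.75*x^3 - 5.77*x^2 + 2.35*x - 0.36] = -7.52*x^3 + 2.25*x^2 - 11.54*x + 2.35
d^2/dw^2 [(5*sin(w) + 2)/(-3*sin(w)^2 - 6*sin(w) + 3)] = (5*sin(w)^5 - 2*sin(w)^4 + 32*sin(w)^3 + 14*sin(w)^2 - 45*sin(w) - 40)/(3*(2*sin(w) - cos(w)^2)^3)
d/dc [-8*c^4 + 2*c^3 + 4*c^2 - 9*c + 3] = -32*c^3 + 6*c^2 + 8*c - 9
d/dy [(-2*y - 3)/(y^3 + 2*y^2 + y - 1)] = (-2*y^3 - 4*y^2 - 2*y + (2*y + 3)*(3*y^2 + 4*y + 1) + 2)/(y^3 + 2*y^2 + y - 1)^2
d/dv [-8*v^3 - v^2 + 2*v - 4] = -24*v^2 - 2*v + 2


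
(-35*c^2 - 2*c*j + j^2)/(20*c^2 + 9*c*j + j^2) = (-7*c + j)/(4*c + j)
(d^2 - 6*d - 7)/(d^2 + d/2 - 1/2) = 2*(d - 7)/(2*d - 1)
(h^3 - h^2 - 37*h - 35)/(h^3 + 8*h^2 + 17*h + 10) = (h - 7)/(h + 2)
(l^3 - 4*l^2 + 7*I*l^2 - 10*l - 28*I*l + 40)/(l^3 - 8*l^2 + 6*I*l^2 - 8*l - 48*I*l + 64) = (l^2 + l*(-4 + 5*I) - 20*I)/(l^2 + 4*l*(-2 + I) - 32*I)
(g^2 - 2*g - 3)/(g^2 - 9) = (g + 1)/(g + 3)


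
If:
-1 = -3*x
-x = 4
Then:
No Solution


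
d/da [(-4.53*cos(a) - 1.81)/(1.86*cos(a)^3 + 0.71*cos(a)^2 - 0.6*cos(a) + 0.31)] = (-16.8516*cos(a)^3 - 13.3161*cos(a)^2 - 2.5702*cos(a) + 2.4903)*sin(a)/(3.4596*cos(a)^6 + 2.6412*cos(a)^5 - 1.7279*cos(a)^4 + 0.3012*cos(a)^3 + 0.8002*cos(a)^2 - 0.372*cos(a) + 0.0961)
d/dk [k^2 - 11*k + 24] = 2*k - 11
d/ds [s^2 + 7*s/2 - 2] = 2*s + 7/2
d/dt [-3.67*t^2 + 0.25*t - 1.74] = 0.25 - 7.34*t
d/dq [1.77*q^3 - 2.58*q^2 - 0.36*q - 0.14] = 5.31*q^2 - 5.16*q - 0.36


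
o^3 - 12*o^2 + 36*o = o*(o - 6)^2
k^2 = k^2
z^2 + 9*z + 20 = (z + 4)*(z + 5)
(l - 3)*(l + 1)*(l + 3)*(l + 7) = l^4 + 8*l^3 - 2*l^2 - 72*l - 63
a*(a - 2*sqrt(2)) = a^2 - 2*sqrt(2)*a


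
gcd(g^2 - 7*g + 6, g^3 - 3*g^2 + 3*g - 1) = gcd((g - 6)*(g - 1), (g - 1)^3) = g - 1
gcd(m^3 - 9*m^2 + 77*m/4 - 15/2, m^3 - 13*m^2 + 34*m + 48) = m - 6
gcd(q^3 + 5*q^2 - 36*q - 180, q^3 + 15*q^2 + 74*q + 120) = q^2 + 11*q + 30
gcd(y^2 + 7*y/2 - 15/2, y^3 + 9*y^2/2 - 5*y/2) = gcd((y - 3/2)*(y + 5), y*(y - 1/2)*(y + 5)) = y + 5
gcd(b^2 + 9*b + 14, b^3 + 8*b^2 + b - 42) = b + 7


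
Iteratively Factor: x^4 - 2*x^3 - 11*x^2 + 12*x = (x - 1)*(x^3 - x^2 - 12*x) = (x - 1)*(x + 3)*(x^2 - 4*x) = x*(x - 1)*(x + 3)*(x - 4)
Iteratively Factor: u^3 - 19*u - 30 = (u + 3)*(u^2 - 3*u - 10) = (u - 5)*(u + 3)*(u + 2)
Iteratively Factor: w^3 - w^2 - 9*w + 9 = (w - 3)*(w^2 + 2*w - 3) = (w - 3)*(w - 1)*(w + 3)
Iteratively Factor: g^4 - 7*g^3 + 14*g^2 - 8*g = (g - 2)*(g^3 - 5*g^2 + 4*g) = (g - 2)*(g - 1)*(g^2 - 4*g) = (g - 4)*(g - 2)*(g - 1)*(g)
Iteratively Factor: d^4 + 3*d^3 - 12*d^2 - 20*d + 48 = (d + 3)*(d^3 - 12*d + 16) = (d + 3)*(d + 4)*(d^2 - 4*d + 4) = (d - 2)*(d + 3)*(d + 4)*(d - 2)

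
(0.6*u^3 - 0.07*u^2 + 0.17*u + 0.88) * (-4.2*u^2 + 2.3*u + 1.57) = -2.52*u^5 + 1.674*u^4 + 0.0669999999999998*u^3 - 3.4149*u^2 + 2.2909*u + 1.3816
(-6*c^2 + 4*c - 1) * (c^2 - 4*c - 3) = -6*c^4 + 28*c^3 + c^2 - 8*c + 3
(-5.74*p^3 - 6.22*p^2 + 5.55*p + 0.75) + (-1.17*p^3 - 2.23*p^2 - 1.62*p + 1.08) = -6.91*p^3 - 8.45*p^2 + 3.93*p + 1.83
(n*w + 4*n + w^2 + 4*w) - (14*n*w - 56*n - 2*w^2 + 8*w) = -13*n*w + 60*n + 3*w^2 - 4*w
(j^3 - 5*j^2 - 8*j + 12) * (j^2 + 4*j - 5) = j^5 - j^4 - 33*j^3 + 5*j^2 + 88*j - 60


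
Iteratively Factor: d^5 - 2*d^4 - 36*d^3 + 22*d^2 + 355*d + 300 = (d - 5)*(d^4 + 3*d^3 - 21*d^2 - 83*d - 60) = (d - 5)*(d + 1)*(d^3 + 2*d^2 - 23*d - 60) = (d - 5)^2*(d + 1)*(d^2 + 7*d + 12) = (d - 5)^2*(d + 1)*(d + 3)*(d + 4)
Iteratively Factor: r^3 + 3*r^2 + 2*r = (r)*(r^2 + 3*r + 2) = r*(r + 2)*(r + 1)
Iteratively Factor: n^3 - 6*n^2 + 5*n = (n - 1)*(n^2 - 5*n) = (n - 5)*(n - 1)*(n)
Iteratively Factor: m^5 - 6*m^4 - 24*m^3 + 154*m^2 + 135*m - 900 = (m - 5)*(m^4 - m^3 - 29*m^2 + 9*m + 180) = (m - 5)^2*(m^3 + 4*m^2 - 9*m - 36) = (m - 5)^2*(m + 3)*(m^2 + m - 12) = (m - 5)^2*(m - 3)*(m + 3)*(m + 4)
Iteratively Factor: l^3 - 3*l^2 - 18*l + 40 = (l + 4)*(l^2 - 7*l + 10) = (l - 5)*(l + 4)*(l - 2)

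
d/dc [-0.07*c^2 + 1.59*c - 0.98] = 1.59 - 0.14*c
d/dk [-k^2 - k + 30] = -2*k - 1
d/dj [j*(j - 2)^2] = (j - 2)*(3*j - 2)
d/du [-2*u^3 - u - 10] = -6*u^2 - 1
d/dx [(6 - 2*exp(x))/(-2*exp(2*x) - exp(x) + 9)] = 2*(-(exp(x) - 3)*(4*exp(x) + 1) + 2*exp(2*x) + exp(x) - 9)*exp(x)/(2*exp(2*x) + exp(x) - 9)^2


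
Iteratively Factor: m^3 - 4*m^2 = (m)*(m^2 - 4*m) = m*(m - 4)*(m)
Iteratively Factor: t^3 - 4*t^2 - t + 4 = (t + 1)*(t^2 - 5*t + 4) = (t - 1)*(t + 1)*(t - 4)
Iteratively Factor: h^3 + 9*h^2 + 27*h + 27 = (h + 3)*(h^2 + 6*h + 9) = (h + 3)^2*(h + 3)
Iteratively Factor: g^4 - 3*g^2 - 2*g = (g + 1)*(g^3 - g^2 - 2*g) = (g - 2)*(g + 1)*(g^2 + g) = g*(g - 2)*(g + 1)*(g + 1)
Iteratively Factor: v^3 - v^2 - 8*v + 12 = (v + 3)*(v^2 - 4*v + 4) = (v - 2)*(v + 3)*(v - 2)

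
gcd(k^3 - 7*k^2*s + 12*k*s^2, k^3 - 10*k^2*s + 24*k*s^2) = -k^2 + 4*k*s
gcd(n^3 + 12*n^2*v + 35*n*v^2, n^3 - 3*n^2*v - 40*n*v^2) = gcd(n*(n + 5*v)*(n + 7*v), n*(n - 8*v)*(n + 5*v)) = n^2 + 5*n*v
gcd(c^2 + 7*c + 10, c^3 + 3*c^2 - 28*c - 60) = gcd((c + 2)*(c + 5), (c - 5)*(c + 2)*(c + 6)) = c + 2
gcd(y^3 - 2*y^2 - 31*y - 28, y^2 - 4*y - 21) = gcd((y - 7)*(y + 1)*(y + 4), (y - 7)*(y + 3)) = y - 7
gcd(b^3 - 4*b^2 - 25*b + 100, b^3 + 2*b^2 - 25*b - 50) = b^2 - 25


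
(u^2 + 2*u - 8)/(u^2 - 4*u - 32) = (u - 2)/(u - 8)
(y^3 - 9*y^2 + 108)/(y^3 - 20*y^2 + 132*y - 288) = (y + 3)/(y - 8)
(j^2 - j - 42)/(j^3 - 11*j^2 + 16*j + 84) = (j + 6)/(j^2 - 4*j - 12)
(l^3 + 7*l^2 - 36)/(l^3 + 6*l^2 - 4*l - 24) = (l + 3)/(l + 2)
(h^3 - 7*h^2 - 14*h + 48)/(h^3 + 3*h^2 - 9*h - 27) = (h^2 - 10*h + 16)/(h^2 - 9)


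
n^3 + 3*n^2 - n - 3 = (n - 1)*(n + 1)*(n + 3)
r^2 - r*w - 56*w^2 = (r - 8*w)*(r + 7*w)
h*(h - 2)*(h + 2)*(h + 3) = h^4 + 3*h^3 - 4*h^2 - 12*h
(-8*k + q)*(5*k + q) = -40*k^2 - 3*k*q + q^2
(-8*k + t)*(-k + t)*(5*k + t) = 40*k^3 - 37*k^2*t - 4*k*t^2 + t^3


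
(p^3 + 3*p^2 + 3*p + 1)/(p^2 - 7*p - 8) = (p^2 + 2*p + 1)/(p - 8)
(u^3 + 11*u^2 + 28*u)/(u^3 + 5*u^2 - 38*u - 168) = u/(u - 6)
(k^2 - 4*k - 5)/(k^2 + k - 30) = (k + 1)/(k + 6)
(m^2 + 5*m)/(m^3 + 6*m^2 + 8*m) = (m + 5)/(m^2 + 6*m + 8)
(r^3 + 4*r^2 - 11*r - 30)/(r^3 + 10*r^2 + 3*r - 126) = (r^2 + 7*r + 10)/(r^2 + 13*r + 42)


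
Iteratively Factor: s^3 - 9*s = (s)*(s^2 - 9) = s*(s + 3)*(s - 3)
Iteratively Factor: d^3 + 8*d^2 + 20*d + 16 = (d + 4)*(d^2 + 4*d + 4) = (d + 2)*(d + 4)*(d + 2)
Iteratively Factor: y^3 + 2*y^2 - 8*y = (y - 2)*(y^2 + 4*y) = (y - 2)*(y + 4)*(y)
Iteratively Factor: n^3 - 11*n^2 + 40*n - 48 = (n - 3)*(n^2 - 8*n + 16) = (n - 4)*(n - 3)*(n - 4)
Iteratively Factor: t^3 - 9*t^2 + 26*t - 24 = (t - 3)*(t^2 - 6*t + 8) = (t - 4)*(t - 3)*(t - 2)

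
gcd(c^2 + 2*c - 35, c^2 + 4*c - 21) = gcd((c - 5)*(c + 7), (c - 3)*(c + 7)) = c + 7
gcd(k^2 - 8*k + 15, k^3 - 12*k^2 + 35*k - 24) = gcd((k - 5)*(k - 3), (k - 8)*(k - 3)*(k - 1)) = k - 3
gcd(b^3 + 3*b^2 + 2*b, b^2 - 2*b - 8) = b + 2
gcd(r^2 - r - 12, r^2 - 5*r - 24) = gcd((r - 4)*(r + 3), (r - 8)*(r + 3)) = r + 3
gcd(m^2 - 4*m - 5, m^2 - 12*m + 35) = m - 5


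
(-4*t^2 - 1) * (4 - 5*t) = 20*t^3 - 16*t^2 + 5*t - 4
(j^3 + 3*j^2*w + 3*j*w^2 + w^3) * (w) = j^3*w + 3*j^2*w^2 + 3*j*w^3 + w^4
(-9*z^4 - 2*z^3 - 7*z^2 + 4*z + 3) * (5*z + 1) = -45*z^5 - 19*z^4 - 37*z^3 + 13*z^2 + 19*z + 3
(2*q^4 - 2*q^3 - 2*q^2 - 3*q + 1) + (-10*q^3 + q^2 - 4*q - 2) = 2*q^4 - 12*q^3 - q^2 - 7*q - 1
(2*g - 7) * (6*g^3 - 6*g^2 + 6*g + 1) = 12*g^4 - 54*g^3 + 54*g^2 - 40*g - 7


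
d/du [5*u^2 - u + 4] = 10*u - 1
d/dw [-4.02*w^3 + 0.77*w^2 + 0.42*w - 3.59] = -12.06*w^2 + 1.54*w + 0.42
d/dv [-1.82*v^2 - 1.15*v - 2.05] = -3.64*v - 1.15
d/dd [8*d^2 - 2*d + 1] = 16*d - 2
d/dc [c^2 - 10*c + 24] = 2*c - 10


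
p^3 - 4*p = p*(p - 2)*(p + 2)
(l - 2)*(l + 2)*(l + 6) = l^3 + 6*l^2 - 4*l - 24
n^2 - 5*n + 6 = (n - 3)*(n - 2)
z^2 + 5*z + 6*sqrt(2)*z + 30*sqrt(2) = (z + 5)*(z + 6*sqrt(2))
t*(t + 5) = t^2 + 5*t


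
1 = 1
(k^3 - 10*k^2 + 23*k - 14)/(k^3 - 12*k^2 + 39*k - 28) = (k - 2)/(k - 4)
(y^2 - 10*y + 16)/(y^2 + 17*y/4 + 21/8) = 8*(y^2 - 10*y + 16)/(8*y^2 + 34*y + 21)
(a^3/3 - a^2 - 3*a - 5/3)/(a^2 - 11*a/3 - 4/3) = (-a^3 + 3*a^2 + 9*a + 5)/(-3*a^2 + 11*a + 4)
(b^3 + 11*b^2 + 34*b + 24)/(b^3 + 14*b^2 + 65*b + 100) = (b^2 + 7*b + 6)/(b^2 + 10*b + 25)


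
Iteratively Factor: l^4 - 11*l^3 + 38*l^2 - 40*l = (l)*(l^3 - 11*l^2 + 38*l - 40) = l*(l - 2)*(l^2 - 9*l + 20) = l*(l - 5)*(l - 2)*(l - 4)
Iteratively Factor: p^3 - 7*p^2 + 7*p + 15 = (p + 1)*(p^2 - 8*p + 15) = (p - 3)*(p + 1)*(p - 5)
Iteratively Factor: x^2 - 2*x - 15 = (x + 3)*(x - 5)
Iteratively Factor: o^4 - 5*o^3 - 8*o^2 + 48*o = (o)*(o^3 - 5*o^2 - 8*o + 48) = o*(o + 3)*(o^2 - 8*o + 16) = o*(o - 4)*(o + 3)*(o - 4)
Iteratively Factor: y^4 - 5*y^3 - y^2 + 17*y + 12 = (y + 1)*(y^3 - 6*y^2 + 5*y + 12) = (y - 4)*(y + 1)*(y^2 - 2*y - 3) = (y - 4)*(y - 3)*(y + 1)*(y + 1)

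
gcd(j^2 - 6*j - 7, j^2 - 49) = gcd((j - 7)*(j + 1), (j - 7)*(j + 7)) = j - 7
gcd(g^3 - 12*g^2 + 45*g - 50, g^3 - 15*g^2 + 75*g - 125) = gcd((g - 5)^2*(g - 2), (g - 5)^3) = g^2 - 10*g + 25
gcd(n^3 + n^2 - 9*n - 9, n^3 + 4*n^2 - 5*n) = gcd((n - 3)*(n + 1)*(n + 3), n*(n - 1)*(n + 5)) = 1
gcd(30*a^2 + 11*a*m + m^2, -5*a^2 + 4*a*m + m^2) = 5*a + m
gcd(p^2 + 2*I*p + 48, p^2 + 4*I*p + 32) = p + 8*I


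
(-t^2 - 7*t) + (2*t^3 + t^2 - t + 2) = 2*t^3 - 8*t + 2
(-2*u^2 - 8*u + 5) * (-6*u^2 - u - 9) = 12*u^4 + 50*u^3 - 4*u^2 + 67*u - 45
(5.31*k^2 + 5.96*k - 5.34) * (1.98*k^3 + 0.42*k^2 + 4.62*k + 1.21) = 10.5138*k^5 + 14.031*k^4 + 16.4622*k^3 + 31.7175*k^2 - 17.4592*k - 6.4614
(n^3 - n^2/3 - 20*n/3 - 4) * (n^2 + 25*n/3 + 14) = n^5 + 8*n^4 + 41*n^3/9 - 578*n^2/9 - 380*n/3 - 56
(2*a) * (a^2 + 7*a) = 2*a^3 + 14*a^2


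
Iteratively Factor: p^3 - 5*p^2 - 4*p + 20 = (p - 5)*(p^2 - 4) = (p - 5)*(p - 2)*(p + 2)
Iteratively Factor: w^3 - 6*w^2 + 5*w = (w)*(w^2 - 6*w + 5) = w*(w - 5)*(w - 1)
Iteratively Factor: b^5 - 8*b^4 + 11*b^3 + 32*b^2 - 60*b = (b - 5)*(b^4 - 3*b^3 - 4*b^2 + 12*b) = b*(b - 5)*(b^3 - 3*b^2 - 4*b + 12) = b*(b - 5)*(b + 2)*(b^2 - 5*b + 6) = b*(b - 5)*(b - 2)*(b + 2)*(b - 3)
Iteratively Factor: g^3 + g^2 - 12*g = (g - 3)*(g^2 + 4*g) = g*(g - 3)*(g + 4)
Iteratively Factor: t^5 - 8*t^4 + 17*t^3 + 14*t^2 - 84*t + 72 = (t - 3)*(t^4 - 5*t^3 + 2*t^2 + 20*t - 24) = (t - 3)^2*(t^3 - 2*t^2 - 4*t + 8) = (t - 3)^2*(t - 2)*(t^2 - 4) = (t - 3)^2*(t - 2)*(t + 2)*(t - 2)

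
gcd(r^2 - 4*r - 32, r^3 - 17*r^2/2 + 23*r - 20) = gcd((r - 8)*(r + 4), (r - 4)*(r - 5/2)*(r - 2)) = 1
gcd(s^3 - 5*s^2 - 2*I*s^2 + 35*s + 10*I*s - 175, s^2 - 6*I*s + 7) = s - 7*I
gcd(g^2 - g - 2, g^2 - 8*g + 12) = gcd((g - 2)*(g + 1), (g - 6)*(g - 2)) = g - 2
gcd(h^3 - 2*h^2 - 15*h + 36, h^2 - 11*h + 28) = 1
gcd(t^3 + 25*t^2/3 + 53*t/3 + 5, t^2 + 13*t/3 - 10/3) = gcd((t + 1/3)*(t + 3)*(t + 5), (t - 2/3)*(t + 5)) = t + 5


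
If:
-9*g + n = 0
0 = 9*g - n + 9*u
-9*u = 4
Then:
No Solution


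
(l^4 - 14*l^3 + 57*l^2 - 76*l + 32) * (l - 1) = l^5 - 15*l^4 + 71*l^3 - 133*l^2 + 108*l - 32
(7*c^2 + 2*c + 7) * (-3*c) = -21*c^3 - 6*c^2 - 21*c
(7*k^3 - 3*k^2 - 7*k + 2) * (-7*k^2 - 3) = -49*k^5 + 21*k^4 + 28*k^3 - 5*k^2 + 21*k - 6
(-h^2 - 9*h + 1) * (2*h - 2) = -2*h^3 - 16*h^2 + 20*h - 2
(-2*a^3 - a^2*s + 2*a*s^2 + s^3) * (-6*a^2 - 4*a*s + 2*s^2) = 12*a^5 + 14*a^4*s - 12*a^3*s^2 - 16*a^2*s^3 + 2*s^5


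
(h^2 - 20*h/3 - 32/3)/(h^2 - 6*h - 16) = (h + 4/3)/(h + 2)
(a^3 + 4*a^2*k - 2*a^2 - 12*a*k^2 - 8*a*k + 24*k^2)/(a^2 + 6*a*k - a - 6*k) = (a^2 - 2*a*k - 2*a + 4*k)/(a - 1)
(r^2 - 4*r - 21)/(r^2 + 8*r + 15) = (r - 7)/(r + 5)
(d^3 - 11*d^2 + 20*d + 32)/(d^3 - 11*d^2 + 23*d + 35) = (d^2 - 12*d + 32)/(d^2 - 12*d + 35)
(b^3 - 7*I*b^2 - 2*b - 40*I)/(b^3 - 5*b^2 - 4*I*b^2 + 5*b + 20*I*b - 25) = (b^2 - 2*I*b + 8)/(b^2 + b*(-5 + I) - 5*I)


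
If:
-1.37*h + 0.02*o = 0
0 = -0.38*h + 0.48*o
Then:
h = 0.00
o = 0.00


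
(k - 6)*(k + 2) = k^2 - 4*k - 12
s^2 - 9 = (s - 3)*(s + 3)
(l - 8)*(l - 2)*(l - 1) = l^3 - 11*l^2 + 26*l - 16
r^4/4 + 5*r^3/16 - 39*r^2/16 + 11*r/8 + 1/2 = (r/4 + 1)*(r - 2)*(r - 1)*(r + 1/4)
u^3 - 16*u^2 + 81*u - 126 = (u - 7)*(u - 6)*(u - 3)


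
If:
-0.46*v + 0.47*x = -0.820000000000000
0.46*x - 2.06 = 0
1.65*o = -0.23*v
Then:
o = -0.89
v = 6.36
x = 4.48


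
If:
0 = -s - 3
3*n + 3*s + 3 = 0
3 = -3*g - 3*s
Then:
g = 2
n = 2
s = -3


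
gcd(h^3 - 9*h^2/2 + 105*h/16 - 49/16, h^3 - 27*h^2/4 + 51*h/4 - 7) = h^2 - 11*h/4 + 7/4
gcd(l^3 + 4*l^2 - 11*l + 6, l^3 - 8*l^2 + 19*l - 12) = l - 1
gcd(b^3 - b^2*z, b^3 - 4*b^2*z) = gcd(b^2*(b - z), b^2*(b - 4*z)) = b^2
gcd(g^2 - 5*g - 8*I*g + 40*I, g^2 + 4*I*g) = 1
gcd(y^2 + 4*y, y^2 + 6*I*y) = y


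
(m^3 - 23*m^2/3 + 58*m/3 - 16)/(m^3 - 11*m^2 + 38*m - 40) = (m^2 - 17*m/3 + 8)/(m^2 - 9*m + 20)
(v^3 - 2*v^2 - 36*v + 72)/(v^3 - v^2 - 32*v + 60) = (v - 6)/(v - 5)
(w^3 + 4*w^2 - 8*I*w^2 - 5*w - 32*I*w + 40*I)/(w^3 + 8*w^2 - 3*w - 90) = (w^2 - w*(1 + 8*I) + 8*I)/(w^2 + 3*w - 18)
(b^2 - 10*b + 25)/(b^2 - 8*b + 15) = (b - 5)/(b - 3)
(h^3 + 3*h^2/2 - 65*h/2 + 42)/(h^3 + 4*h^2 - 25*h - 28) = (h - 3/2)/(h + 1)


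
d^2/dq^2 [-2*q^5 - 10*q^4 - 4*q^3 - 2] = 8*q*(-5*q^2 - 15*q - 3)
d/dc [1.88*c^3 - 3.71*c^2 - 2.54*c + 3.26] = 5.64*c^2 - 7.42*c - 2.54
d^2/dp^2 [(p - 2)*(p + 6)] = 2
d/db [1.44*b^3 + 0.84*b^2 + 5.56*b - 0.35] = 4.32*b^2 + 1.68*b + 5.56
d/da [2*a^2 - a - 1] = 4*a - 1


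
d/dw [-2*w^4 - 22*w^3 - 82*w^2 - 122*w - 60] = -8*w^3 - 66*w^2 - 164*w - 122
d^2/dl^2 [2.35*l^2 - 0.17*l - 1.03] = 4.70000000000000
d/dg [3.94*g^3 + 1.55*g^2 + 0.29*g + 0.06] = 11.82*g^2 + 3.1*g + 0.29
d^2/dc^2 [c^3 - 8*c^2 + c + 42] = 6*c - 16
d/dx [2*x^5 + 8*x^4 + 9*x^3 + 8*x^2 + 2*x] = 10*x^4 + 32*x^3 + 27*x^2 + 16*x + 2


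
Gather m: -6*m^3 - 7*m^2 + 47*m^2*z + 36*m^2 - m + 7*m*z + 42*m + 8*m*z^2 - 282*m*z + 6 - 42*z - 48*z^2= -6*m^3 + m^2*(47*z + 29) + m*(8*z^2 - 275*z + 41) - 48*z^2 - 42*z + 6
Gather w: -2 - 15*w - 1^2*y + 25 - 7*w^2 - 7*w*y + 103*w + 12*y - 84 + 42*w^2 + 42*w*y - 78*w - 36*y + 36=35*w^2 + w*(35*y + 10) - 25*y - 25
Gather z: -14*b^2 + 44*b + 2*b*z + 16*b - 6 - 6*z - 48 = -14*b^2 + 60*b + z*(2*b - 6) - 54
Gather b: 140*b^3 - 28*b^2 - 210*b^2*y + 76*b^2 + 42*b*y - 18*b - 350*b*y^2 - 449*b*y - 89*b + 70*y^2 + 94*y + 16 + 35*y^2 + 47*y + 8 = 140*b^3 + b^2*(48 - 210*y) + b*(-350*y^2 - 407*y - 107) + 105*y^2 + 141*y + 24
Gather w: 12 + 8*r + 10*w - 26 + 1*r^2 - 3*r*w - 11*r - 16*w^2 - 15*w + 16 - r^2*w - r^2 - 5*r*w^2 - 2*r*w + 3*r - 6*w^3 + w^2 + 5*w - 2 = -6*w^3 + w^2*(-5*r - 15) + w*(-r^2 - 5*r)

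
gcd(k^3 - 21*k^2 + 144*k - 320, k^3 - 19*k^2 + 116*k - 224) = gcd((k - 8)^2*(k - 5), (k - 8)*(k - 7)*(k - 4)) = k - 8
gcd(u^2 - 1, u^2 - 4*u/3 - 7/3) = u + 1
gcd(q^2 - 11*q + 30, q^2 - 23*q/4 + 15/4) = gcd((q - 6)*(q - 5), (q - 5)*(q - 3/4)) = q - 5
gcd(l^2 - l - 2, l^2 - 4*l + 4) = l - 2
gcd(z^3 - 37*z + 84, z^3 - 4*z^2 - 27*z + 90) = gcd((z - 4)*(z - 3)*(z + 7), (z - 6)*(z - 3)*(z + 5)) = z - 3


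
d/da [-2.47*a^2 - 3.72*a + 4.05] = -4.94*a - 3.72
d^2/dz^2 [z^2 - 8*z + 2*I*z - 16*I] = 2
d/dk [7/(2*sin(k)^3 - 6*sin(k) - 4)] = 21*cos(k)^3/(2*(sin(k) - 2)^2*(sin(k) + 1)^4)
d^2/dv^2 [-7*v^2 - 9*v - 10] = -14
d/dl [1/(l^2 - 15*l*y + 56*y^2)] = (-2*l + 15*y)/(l^2 - 15*l*y + 56*y^2)^2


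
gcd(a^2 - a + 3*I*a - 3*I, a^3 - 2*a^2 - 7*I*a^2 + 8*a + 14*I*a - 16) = 1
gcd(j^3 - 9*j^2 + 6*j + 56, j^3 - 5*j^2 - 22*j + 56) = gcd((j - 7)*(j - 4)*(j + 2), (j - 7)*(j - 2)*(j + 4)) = j - 7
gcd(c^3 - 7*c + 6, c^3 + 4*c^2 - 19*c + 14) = c^2 - 3*c + 2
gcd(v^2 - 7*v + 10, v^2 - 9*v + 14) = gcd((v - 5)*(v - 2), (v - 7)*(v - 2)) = v - 2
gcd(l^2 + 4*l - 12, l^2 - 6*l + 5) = 1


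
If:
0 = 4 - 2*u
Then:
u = 2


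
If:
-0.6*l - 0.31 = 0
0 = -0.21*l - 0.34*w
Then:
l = -0.52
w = 0.32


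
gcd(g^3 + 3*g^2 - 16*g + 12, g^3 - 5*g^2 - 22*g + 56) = g - 2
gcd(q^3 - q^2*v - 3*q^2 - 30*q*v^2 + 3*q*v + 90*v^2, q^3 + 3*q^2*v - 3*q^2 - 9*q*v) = q - 3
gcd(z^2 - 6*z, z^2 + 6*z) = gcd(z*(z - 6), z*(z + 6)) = z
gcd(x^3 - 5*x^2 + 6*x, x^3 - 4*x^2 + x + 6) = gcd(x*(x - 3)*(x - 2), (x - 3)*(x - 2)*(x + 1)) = x^2 - 5*x + 6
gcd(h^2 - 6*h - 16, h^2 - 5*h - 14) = h + 2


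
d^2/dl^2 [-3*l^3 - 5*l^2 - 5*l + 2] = -18*l - 10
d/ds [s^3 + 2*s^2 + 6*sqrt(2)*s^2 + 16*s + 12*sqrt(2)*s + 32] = 3*s^2 + 4*s + 12*sqrt(2)*s + 16 + 12*sqrt(2)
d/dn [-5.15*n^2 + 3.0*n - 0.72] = 3.0 - 10.3*n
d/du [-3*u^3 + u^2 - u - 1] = -9*u^2 + 2*u - 1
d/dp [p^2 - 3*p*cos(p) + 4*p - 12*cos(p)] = 3*p*sin(p) + 2*p + 12*sin(p) - 3*cos(p) + 4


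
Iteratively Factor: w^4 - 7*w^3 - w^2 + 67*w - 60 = (w - 5)*(w^3 - 2*w^2 - 11*w + 12) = (w - 5)*(w - 1)*(w^2 - w - 12) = (w - 5)*(w - 1)*(w + 3)*(w - 4)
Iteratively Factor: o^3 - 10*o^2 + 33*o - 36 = (o - 3)*(o^2 - 7*o + 12) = (o - 3)^2*(o - 4)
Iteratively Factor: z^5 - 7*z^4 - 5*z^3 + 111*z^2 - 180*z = (z + 4)*(z^4 - 11*z^3 + 39*z^2 - 45*z) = (z - 3)*(z + 4)*(z^3 - 8*z^2 + 15*z) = z*(z - 3)*(z + 4)*(z^2 - 8*z + 15) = z*(z - 3)^2*(z + 4)*(z - 5)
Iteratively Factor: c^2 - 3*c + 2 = (c - 2)*(c - 1)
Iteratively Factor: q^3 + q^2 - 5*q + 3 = (q + 3)*(q^2 - 2*q + 1) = (q - 1)*(q + 3)*(q - 1)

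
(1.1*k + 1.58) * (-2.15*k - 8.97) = -2.365*k^2 - 13.264*k - 14.1726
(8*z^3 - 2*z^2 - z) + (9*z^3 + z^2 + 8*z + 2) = 17*z^3 - z^2 + 7*z + 2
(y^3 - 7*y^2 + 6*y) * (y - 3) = y^4 - 10*y^3 + 27*y^2 - 18*y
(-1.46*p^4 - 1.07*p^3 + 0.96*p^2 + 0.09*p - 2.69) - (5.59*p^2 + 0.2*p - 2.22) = -1.46*p^4 - 1.07*p^3 - 4.63*p^2 - 0.11*p - 0.47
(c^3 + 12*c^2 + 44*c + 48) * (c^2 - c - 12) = c^5 + 11*c^4 + 20*c^3 - 140*c^2 - 576*c - 576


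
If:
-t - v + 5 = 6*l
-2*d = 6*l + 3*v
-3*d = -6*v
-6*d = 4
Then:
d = -2/3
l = 7/18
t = 3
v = -1/3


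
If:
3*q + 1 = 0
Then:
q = -1/3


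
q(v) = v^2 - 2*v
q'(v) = 2*v - 2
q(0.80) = -0.96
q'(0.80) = -0.40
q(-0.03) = 0.06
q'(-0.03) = -2.06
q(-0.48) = 1.19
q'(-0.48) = -2.96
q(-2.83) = 13.67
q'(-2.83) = -7.66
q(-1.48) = 5.15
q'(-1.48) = -4.96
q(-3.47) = 18.98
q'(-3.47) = -8.94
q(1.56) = -0.69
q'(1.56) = 1.12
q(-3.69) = 21.00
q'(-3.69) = -9.38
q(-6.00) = 48.00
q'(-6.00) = -14.00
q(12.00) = 120.00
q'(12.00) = 22.00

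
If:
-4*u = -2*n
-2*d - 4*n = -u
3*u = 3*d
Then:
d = 0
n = 0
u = 0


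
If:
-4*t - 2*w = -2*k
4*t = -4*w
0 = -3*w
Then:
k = 0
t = 0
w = 0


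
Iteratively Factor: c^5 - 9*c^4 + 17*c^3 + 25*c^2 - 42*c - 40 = (c + 1)*(c^4 - 10*c^3 + 27*c^2 - 2*c - 40) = (c - 4)*(c + 1)*(c^3 - 6*c^2 + 3*c + 10) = (c - 4)*(c - 2)*(c + 1)*(c^2 - 4*c - 5) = (c - 5)*(c - 4)*(c - 2)*(c + 1)*(c + 1)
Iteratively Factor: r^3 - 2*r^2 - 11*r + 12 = (r + 3)*(r^2 - 5*r + 4) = (r - 1)*(r + 3)*(r - 4)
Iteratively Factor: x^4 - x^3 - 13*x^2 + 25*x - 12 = (x - 1)*(x^3 - 13*x + 12) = (x - 3)*(x - 1)*(x^2 + 3*x - 4) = (x - 3)*(x - 1)^2*(x + 4)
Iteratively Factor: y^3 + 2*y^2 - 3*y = (y - 1)*(y^2 + 3*y) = (y - 1)*(y + 3)*(y)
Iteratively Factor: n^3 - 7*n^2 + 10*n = (n)*(n^2 - 7*n + 10) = n*(n - 5)*(n - 2)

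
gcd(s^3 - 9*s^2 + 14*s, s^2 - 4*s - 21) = s - 7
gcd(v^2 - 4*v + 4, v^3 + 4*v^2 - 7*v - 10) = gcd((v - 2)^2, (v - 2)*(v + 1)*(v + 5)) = v - 2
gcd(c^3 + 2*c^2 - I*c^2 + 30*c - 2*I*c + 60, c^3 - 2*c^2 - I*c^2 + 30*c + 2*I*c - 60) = c^2 - I*c + 30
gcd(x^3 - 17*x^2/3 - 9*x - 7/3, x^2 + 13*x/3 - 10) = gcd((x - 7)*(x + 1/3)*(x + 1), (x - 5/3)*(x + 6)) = 1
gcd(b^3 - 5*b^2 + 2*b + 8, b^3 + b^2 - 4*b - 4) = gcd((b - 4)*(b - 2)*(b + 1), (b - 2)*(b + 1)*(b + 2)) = b^2 - b - 2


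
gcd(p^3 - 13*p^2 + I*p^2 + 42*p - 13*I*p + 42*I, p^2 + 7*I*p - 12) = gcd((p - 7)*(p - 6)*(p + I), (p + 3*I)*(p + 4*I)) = 1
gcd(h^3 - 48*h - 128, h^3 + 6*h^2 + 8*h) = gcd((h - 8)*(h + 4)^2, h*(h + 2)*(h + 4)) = h + 4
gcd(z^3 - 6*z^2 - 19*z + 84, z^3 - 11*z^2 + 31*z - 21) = z^2 - 10*z + 21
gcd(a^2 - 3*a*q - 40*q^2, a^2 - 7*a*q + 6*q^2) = 1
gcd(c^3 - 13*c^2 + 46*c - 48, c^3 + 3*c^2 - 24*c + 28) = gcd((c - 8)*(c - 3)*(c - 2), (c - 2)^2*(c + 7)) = c - 2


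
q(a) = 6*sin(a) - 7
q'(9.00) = -5.47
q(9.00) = -4.53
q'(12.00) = 5.06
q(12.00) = -10.22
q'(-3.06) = -5.98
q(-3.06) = -7.49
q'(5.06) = 2.04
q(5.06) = -12.64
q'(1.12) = 2.61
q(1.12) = -1.60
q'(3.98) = -4.01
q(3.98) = -11.46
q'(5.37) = 3.67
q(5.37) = -11.75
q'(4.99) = 1.64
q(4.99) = -12.77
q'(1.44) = 0.78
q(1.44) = -1.05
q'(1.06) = 2.93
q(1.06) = -1.77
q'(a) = 6*cos(a)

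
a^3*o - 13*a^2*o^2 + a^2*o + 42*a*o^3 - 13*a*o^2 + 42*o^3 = (a - 7*o)*(a - 6*o)*(a*o + o)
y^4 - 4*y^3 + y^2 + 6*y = y*(y - 3)*(y - 2)*(y + 1)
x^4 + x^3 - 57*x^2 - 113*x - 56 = (x - 8)*(x + 1)^2*(x + 7)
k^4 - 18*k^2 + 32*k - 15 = (k - 3)*(k - 1)^2*(k + 5)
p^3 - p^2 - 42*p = p*(p - 7)*(p + 6)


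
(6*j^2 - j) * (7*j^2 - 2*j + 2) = 42*j^4 - 19*j^3 + 14*j^2 - 2*j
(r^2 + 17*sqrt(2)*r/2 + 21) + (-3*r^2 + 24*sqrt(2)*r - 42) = -2*r^2 + 65*sqrt(2)*r/2 - 21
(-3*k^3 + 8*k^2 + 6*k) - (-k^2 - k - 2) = -3*k^3 + 9*k^2 + 7*k + 2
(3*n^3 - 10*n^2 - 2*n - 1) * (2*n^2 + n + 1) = 6*n^5 - 17*n^4 - 11*n^3 - 14*n^2 - 3*n - 1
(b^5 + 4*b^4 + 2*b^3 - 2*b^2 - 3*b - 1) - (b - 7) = b^5 + 4*b^4 + 2*b^3 - 2*b^2 - 4*b + 6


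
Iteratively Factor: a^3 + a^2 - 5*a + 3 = (a + 3)*(a^2 - 2*a + 1) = (a - 1)*(a + 3)*(a - 1)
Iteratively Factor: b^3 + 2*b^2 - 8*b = (b)*(b^2 + 2*b - 8) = b*(b + 4)*(b - 2)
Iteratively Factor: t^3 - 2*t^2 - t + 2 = (t + 1)*(t^2 - 3*t + 2) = (t - 2)*(t + 1)*(t - 1)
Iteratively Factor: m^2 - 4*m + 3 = (m - 1)*(m - 3)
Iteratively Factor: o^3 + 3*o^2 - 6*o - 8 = (o - 2)*(o^2 + 5*o + 4) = (o - 2)*(o + 1)*(o + 4)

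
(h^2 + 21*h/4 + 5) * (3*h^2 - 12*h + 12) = 3*h^4 + 15*h^3/4 - 36*h^2 + 3*h + 60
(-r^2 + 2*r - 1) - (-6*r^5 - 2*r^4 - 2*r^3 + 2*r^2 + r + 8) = 6*r^5 + 2*r^4 + 2*r^3 - 3*r^2 + r - 9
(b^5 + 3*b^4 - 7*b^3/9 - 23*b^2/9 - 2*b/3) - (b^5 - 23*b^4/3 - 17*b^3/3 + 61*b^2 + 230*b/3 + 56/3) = 32*b^4/3 + 44*b^3/9 - 572*b^2/9 - 232*b/3 - 56/3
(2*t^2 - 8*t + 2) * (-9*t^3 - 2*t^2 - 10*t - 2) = -18*t^5 + 68*t^4 - 22*t^3 + 72*t^2 - 4*t - 4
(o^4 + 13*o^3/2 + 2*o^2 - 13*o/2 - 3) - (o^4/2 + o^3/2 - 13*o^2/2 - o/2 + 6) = o^4/2 + 6*o^3 + 17*o^2/2 - 6*o - 9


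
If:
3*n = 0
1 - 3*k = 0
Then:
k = 1/3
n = 0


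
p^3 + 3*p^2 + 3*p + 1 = (p + 1)^3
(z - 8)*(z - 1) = z^2 - 9*z + 8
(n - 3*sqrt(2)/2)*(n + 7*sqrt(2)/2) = n^2 + 2*sqrt(2)*n - 21/2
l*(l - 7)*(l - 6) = l^3 - 13*l^2 + 42*l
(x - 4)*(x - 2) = x^2 - 6*x + 8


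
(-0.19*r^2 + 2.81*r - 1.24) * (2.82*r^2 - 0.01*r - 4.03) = -0.5358*r^4 + 7.9261*r^3 - 2.7592*r^2 - 11.3119*r + 4.9972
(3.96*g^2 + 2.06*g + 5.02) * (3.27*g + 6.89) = 12.9492*g^3 + 34.0206*g^2 + 30.6088*g + 34.5878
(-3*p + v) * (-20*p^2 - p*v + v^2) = 60*p^3 - 17*p^2*v - 4*p*v^2 + v^3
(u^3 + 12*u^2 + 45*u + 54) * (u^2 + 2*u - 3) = u^5 + 14*u^4 + 66*u^3 + 108*u^2 - 27*u - 162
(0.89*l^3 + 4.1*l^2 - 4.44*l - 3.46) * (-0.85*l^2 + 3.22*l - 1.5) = -0.7565*l^5 - 0.619199999999999*l^4 + 15.641*l^3 - 17.5058*l^2 - 4.4812*l + 5.19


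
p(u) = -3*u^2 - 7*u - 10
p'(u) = -6*u - 7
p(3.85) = -81.42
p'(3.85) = -30.10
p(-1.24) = -5.93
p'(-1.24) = 0.44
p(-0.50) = -7.25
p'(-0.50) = -4.00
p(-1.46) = -6.17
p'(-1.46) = 1.76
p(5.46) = -137.65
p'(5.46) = -39.76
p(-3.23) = -18.69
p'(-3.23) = 12.38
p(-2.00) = -8.00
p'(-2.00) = 5.00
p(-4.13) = -32.26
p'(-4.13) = 17.78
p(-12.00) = -358.00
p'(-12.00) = 65.00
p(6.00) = -160.00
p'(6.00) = -43.00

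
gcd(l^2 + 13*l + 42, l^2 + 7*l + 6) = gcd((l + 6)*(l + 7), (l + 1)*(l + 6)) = l + 6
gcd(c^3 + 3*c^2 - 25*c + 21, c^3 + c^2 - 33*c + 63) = c^2 + 4*c - 21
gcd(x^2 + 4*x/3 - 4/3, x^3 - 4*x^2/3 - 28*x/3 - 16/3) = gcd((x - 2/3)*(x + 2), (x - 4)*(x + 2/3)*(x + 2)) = x + 2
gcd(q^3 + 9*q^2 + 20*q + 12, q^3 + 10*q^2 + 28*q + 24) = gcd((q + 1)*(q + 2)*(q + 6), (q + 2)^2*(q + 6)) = q^2 + 8*q + 12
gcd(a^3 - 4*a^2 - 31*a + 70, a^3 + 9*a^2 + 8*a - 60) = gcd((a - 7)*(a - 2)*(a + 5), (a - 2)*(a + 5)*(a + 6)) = a^2 + 3*a - 10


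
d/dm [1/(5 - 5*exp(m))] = 1/(20*sinh(m/2)^2)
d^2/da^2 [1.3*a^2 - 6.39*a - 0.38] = 2.60000000000000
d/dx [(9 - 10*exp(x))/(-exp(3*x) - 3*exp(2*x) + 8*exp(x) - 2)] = (-20*exp(3*x) - 3*exp(2*x) + 54*exp(x) - 52)*exp(x)/(exp(6*x) + 6*exp(5*x) - 7*exp(4*x) - 44*exp(3*x) + 76*exp(2*x) - 32*exp(x) + 4)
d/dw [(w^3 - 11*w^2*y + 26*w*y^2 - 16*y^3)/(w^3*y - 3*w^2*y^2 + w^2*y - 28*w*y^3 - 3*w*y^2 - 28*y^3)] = ((-3*w^2 + 22*w*y - 26*y^2)*(-w^3 + 3*w^2*y - w^2 + 28*w*y^2 + 3*w*y + 28*y^2) + (w^3 - 11*w^2*y + 26*w*y^2 - 16*y^3)*(-3*w^2 + 6*w*y - 2*w + 28*y^2 + 3*y))/(y*(-w^3 + 3*w^2*y - w^2 + 28*w*y^2 + 3*w*y + 28*y^2)^2)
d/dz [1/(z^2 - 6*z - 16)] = 2*(3 - z)/(-z^2 + 6*z + 16)^2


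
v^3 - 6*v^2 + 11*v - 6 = (v - 3)*(v - 2)*(v - 1)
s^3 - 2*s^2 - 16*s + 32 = (s - 4)*(s - 2)*(s + 4)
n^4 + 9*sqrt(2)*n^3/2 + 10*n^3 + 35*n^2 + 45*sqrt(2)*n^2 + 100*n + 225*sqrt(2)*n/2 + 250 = (n + 5)^2*(n + 2*sqrt(2))*(n + 5*sqrt(2)/2)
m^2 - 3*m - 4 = (m - 4)*(m + 1)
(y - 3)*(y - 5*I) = y^2 - 3*y - 5*I*y + 15*I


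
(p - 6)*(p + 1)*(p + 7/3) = p^3 - 8*p^2/3 - 53*p/3 - 14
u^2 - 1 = (u - 1)*(u + 1)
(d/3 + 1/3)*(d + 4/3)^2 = d^3/3 + 11*d^2/9 + 40*d/27 + 16/27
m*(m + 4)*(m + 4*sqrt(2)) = m^3 + 4*m^2 + 4*sqrt(2)*m^2 + 16*sqrt(2)*m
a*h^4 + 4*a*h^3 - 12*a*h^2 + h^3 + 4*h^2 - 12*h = h*(h - 2)*(h + 6)*(a*h + 1)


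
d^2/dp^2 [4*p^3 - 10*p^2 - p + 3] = 24*p - 20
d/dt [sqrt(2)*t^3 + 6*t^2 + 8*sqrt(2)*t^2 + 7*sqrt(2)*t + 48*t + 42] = 3*sqrt(2)*t^2 + 12*t + 16*sqrt(2)*t + 7*sqrt(2) + 48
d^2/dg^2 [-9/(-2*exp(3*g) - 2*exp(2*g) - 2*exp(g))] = 9*(-(exp(2*g) + exp(g) + 1)*(9*exp(2*g) + 4*exp(g) + 1) + 2*(3*exp(2*g) + 2*exp(g) + 1)^2)*exp(-g)/(2*(exp(2*g) + exp(g) + 1)^3)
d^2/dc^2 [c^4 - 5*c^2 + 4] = 12*c^2 - 10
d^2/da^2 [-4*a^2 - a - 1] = -8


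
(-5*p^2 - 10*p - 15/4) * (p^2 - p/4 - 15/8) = -5*p^4 - 35*p^3/4 + 65*p^2/8 + 315*p/16 + 225/32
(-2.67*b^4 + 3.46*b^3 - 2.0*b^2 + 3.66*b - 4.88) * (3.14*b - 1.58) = -8.3838*b^5 + 15.083*b^4 - 11.7468*b^3 + 14.6524*b^2 - 21.106*b + 7.7104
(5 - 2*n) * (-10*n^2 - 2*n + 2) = 20*n^3 - 46*n^2 - 14*n + 10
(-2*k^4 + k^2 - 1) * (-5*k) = 10*k^5 - 5*k^3 + 5*k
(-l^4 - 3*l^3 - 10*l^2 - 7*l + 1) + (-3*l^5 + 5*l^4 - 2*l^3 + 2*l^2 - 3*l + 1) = -3*l^5 + 4*l^4 - 5*l^3 - 8*l^2 - 10*l + 2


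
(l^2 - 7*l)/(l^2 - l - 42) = l/(l + 6)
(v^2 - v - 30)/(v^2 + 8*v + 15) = (v - 6)/(v + 3)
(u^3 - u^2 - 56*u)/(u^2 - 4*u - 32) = u*(u + 7)/(u + 4)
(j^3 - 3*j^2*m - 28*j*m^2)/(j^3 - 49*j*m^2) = (j + 4*m)/(j + 7*m)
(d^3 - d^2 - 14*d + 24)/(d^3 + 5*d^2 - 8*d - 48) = (d - 2)/(d + 4)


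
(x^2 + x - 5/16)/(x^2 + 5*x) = (x^2 + x - 5/16)/(x*(x + 5))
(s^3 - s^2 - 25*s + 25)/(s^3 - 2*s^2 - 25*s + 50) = (s - 1)/(s - 2)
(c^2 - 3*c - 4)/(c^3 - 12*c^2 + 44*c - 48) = (c + 1)/(c^2 - 8*c + 12)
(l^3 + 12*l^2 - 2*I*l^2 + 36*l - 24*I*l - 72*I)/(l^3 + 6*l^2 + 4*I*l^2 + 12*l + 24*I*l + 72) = (l + 6)/(l + 6*I)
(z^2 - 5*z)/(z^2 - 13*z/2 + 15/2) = 2*z/(2*z - 3)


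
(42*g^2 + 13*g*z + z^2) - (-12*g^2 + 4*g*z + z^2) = 54*g^2 + 9*g*z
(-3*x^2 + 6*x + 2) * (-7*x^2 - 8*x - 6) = 21*x^4 - 18*x^3 - 44*x^2 - 52*x - 12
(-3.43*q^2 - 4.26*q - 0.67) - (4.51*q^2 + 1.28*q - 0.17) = -7.94*q^2 - 5.54*q - 0.5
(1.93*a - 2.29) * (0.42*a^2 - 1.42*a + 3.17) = 0.8106*a^3 - 3.7024*a^2 + 9.3699*a - 7.2593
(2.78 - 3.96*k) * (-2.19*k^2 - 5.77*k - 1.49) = 8.6724*k^3 + 16.761*k^2 - 10.1402*k - 4.1422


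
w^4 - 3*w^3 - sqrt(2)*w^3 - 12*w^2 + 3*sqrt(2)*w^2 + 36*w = w*(w - 3)*(w - 3*sqrt(2))*(w + 2*sqrt(2))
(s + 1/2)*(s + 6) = s^2 + 13*s/2 + 3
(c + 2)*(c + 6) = c^2 + 8*c + 12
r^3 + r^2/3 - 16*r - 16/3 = (r - 4)*(r + 1/3)*(r + 4)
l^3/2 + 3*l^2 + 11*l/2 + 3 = (l/2 + 1)*(l + 1)*(l + 3)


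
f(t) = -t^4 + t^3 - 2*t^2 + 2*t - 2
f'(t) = -4*t^3 + 3*t^2 - 4*t + 2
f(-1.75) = -26.36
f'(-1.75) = 39.62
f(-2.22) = -51.53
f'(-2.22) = 69.43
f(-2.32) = -58.86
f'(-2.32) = 77.38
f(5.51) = -806.15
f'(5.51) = -598.10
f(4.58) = -378.73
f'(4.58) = -337.68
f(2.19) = -19.71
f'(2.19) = -34.39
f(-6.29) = -1907.88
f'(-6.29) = 1141.29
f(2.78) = -50.14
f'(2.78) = -71.87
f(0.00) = -2.00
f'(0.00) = 2.00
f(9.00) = -5978.00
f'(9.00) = -2707.00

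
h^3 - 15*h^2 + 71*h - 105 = (h - 7)*(h - 5)*(h - 3)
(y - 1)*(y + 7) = y^2 + 6*y - 7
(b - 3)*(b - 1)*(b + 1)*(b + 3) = b^4 - 10*b^2 + 9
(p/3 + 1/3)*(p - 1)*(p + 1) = p^3/3 + p^2/3 - p/3 - 1/3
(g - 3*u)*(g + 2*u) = g^2 - g*u - 6*u^2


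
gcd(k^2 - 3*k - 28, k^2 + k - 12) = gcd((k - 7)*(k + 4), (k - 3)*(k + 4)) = k + 4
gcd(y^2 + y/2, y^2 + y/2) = y^2 + y/2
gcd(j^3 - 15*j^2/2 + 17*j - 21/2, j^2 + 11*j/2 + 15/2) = 1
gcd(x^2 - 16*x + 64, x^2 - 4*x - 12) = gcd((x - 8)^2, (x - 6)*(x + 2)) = 1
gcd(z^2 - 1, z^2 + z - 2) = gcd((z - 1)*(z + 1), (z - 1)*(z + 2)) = z - 1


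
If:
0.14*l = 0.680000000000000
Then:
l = 4.86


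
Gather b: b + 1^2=b + 1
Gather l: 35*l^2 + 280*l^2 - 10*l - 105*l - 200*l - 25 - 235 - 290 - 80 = 315*l^2 - 315*l - 630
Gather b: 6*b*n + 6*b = b*(6*n + 6)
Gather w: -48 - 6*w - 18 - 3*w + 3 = -9*w - 63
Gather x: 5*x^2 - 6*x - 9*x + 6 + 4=5*x^2 - 15*x + 10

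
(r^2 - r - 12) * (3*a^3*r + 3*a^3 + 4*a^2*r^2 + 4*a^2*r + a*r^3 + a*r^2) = 3*a^3*r^3 - 39*a^3*r - 36*a^3 + 4*a^2*r^4 - 52*a^2*r^2 - 48*a^2*r + a*r^5 - 13*a*r^3 - 12*a*r^2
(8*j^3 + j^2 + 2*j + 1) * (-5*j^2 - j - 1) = -40*j^5 - 13*j^4 - 19*j^3 - 8*j^2 - 3*j - 1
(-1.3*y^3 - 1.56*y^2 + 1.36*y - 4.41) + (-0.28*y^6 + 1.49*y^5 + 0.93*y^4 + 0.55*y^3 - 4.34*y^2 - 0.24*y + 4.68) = -0.28*y^6 + 1.49*y^5 + 0.93*y^4 - 0.75*y^3 - 5.9*y^2 + 1.12*y + 0.27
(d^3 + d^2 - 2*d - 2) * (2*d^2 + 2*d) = 2*d^5 + 4*d^4 - 2*d^3 - 8*d^2 - 4*d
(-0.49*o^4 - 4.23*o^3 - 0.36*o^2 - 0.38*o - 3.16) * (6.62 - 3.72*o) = 1.8228*o^5 + 12.4918*o^4 - 26.6634*o^3 - 0.9696*o^2 + 9.2396*o - 20.9192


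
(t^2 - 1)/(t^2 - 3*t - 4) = (t - 1)/(t - 4)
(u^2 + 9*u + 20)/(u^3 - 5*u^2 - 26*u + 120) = (u + 4)/(u^2 - 10*u + 24)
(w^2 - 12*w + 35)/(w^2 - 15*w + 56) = (w - 5)/(w - 8)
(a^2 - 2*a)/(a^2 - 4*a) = (a - 2)/(a - 4)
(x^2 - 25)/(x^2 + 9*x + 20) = (x - 5)/(x + 4)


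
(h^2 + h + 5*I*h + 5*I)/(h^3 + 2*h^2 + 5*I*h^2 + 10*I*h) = (h + 1)/(h*(h + 2))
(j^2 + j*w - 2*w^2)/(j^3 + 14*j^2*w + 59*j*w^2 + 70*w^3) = (j - w)/(j^2 + 12*j*w + 35*w^2)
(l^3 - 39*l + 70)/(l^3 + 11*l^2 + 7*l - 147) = (l^2 - 7*l + 10)/(l^2 + 4*l - 21)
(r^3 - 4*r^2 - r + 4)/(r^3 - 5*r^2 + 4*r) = (r + 1)/r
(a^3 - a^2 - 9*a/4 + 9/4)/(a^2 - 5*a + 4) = (a^2 - 9/4)/(a - 4)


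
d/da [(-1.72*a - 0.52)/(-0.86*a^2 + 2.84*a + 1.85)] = (1.4792*a^2 - 4.8848*a - (1.72*a - 2.84)*(1.72*a + 0.52) - 3.182)/(-0.86*a^2 + 2.84*a + 1.85)^2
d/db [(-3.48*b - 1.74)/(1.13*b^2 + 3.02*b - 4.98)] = (3.9324*b^2 + 3.9324*b + 22.5852)/(1.2769*b^4 + 6.8252*b^3 - 2.1344*b^2 - 30.0792*b + 24.8004)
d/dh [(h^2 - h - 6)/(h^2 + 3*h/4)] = 4*(7*h^2 + 48*h + 18)/(h^2*(16*h^2 + 24*h + 9))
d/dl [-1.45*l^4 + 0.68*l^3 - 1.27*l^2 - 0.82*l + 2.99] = -5.8*l^3 + 2.04*l^2 - 2.54*l - 0.82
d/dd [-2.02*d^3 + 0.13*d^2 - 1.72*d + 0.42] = -6.06*d^2 + 0.26*d - 1.72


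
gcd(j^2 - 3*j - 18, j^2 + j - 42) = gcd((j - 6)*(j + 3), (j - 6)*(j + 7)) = j - 6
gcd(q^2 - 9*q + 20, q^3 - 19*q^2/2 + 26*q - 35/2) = q - 5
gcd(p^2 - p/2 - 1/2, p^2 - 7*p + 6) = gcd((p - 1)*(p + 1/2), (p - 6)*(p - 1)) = p - 1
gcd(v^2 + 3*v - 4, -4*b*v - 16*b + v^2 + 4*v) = v + 4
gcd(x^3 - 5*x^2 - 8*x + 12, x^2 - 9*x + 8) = x - 1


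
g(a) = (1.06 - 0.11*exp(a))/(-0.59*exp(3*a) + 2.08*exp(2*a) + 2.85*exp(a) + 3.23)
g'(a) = (1.06 - 0.11*exp(a))*(1.77*exp(3*a) - 4.16*exp(2*a) - 2.85*exp(a))/(-0.59*exp(3*a) + 2.08*exp(2*a) + 2.85*exp(a) + 3.23)^2 - 0.11*exp(a)/(-0.59*exp(3*a) + 2.08*exp(2*a) + 2.85*exp(a) + 3.23)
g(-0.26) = 0.15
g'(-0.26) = -0.11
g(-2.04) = 0.29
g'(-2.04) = -0.04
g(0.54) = 0.08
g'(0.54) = -0.07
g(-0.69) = 0.20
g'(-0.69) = -0.10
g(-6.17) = 0.33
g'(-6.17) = -0.00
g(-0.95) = 0.22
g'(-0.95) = -0.09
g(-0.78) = 0.21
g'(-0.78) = -0.09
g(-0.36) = 0.16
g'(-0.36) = -0.10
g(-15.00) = 0.33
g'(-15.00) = 0.00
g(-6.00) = 0.33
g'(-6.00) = 0.00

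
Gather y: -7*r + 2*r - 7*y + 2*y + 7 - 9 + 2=-5*r - 5*y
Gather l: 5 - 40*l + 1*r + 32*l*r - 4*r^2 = l*(32*r - 40) - 4*r^2 + r + 5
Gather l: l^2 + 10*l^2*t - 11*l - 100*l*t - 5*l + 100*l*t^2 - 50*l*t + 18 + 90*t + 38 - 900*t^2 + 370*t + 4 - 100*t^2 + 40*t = l^2*(10*t + 1) + l*(100*t^2 - 150*t - 16) - 1000*t^2 + 500*t + 60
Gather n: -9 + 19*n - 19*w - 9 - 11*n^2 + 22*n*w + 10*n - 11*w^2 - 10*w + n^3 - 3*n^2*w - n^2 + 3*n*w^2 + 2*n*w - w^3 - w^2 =n^3 + n^2*(-3*w - 12) + n*(3*w^2 + 24*w + 29) - w^3 - 12*w^2 - 29*w - 18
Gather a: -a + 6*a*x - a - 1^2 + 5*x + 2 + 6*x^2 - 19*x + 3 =a*(6*x - 2) + 6*x^2 - 14*x + 4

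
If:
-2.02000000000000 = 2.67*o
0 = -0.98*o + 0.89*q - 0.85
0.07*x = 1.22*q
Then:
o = -0.76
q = 0.12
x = 2.13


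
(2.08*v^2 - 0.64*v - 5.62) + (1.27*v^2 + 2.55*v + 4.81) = 3.35*v^2 + 1.91*v - 0.81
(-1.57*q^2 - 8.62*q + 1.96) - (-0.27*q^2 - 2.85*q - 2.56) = -1.3*q^2 - 5.77*q + 4.52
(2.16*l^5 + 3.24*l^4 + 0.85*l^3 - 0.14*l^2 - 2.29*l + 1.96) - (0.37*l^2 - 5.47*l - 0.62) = 2.16*l^5 + 3.24*l^4 + 0.85*l^3 - 0.51*l^2 + 3.18*l + 2.58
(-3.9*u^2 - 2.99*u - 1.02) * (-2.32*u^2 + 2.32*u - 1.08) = 9.048*u^4 - 2.1112*u^3 - 0.3584*u^2 + 0.8628*u + 1.1016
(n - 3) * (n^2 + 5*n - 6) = n^3 + 2*n^2 - 21*n + 18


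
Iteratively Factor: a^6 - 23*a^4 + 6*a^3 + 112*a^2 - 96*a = (a - 1)*(a^5 + a^4 - 22*a^3 - 16*a^2 + 96*a) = (a - 4)*(a - 1)*(a^4 + 5*a^3 - 2*a^2 - 24*a) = (a - 4)*(a - 1)*(a + 4)*(a^3 + a^2 - 6*a) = (a - 4)*(a - 1)*(a + 3)*(a + 4)*(a^2 - 2*a) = (a - 4)*(a - 2)*(a - 1)*(a + 3)*(a + 4)*(a)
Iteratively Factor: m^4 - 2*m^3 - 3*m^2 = (m + 1)*(m^3 - 3*m^2) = (m - 3)*(m + 1)*(m^2) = m*(m - 3)*(m + 1)*(m)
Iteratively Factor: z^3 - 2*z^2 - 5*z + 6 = (z - 3)*(z^2 + z - 2) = (z - 3)*(z - 1)*(z + 2)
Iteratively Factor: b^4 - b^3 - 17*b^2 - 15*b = (b - 5)*(b^3 + 4*b^2 + 3*b) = (b - 5)*(b + 3)*(b^2 + b) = b*(b - 5)*(b + 3)*(b + 1)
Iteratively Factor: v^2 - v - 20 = (v - 5)*(v + 4)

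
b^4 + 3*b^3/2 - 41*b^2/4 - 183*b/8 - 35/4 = (b - 7/2)*(b + 1/2)*(b + 2)*(b + 5/2)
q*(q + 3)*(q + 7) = q^3 + 10*q^2 + 21*q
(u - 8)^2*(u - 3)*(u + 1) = u^4 - 18*u^3 + 93*u^2 - 80*u - 192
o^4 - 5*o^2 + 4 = (o - 2)*(o - 1)*(o + 1)*(o + 2)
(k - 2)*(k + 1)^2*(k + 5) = k^4 + 5*k^3 - 3*k^2 - 17*k - 10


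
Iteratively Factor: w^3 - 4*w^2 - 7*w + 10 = (w + 2)*(w^2 - 6*w + 5) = (w - 1)*(w + 2)*(w - 5)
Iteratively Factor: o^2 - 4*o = (o)*(o - 4)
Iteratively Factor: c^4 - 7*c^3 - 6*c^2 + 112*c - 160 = (c - 2)*(c^3 - 5*c^2 - 16*c + 80) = (c - 5)*(c - 2)*(c^2 - 16) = (c - 5)*(c - 4)*(c - 2)*(c + 4)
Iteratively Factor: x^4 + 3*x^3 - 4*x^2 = (x)*(x^3 + 3*x^2 - 4*x) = x*(x - 1)*(x^2 + 4*x) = x*(x - 1)*(x + 4)*(x)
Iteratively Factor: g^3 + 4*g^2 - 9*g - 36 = (g + 4)*(g^2 - 9) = (g - 3)*(g + 4)*(g + 3)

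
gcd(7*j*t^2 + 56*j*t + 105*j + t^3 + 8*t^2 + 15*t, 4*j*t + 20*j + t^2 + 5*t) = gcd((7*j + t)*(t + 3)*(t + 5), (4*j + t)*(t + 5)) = t + 5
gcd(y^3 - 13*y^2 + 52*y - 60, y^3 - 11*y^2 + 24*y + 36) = y - 6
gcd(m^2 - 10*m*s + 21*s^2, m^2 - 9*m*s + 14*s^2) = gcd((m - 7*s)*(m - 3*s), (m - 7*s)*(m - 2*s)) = -m + 7*s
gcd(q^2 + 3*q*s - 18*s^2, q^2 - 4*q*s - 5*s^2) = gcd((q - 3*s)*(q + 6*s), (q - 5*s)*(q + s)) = 1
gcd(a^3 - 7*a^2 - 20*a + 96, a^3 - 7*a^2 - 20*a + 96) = a^3 - 7*a^2 - 20*a + 96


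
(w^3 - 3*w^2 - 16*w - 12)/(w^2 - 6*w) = w + 3 + 2/w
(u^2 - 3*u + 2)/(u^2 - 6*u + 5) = (u - 2)/(u - 5)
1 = 1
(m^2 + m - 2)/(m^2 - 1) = (m + 2)/(m + 1)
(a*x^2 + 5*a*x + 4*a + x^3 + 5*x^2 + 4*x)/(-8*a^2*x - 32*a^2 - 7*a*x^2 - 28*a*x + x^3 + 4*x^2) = (x + 1)/(-8*a + x)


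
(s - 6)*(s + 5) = s^2 - s - 30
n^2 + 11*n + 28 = (n + 4)*(n + 7)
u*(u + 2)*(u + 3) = u^3 + 5*u^2 + 6*u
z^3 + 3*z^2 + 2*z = z*(z + 1)*(z + 2)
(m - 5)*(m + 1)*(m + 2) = m^3 - 2*m^2 - 13*m - 10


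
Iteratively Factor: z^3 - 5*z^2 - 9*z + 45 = (z - 5)*(z^2 - 9) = (z - 5)*(z - 3)*(z + 3)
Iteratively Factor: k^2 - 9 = (k - 3)*(k + 3)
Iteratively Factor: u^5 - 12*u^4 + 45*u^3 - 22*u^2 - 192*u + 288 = (u - 4)*(u^4 - 8*u^3 + 13*u^2 + 30*u - 72) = (u - 4)*(u - 3)*(u^3 - 5*u^2 - 2*u + 24) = (u - 4)*(u - 3)*(u + 2)*(u^2 - 7*u + 12) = (u - 4)^2*(u - 3)*(u + 2)*(u - 3)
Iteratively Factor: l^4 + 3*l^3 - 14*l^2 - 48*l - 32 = (l + 1)*(l^3 + 2*l^2 - 16*l - 32) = (l - 4)*(l + 1)*(l^2 + 6*l + 8) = (l - 4)*(l + 1)*(l + 2)*(l + 4)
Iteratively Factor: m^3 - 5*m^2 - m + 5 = (m + 1)*(m^2 - 6*m + 5) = (m - 1)*(m + 1)*(m - 5)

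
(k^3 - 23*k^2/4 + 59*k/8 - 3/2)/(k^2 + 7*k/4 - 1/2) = (k^2 - 11*k/2 + 6)/(k + 2)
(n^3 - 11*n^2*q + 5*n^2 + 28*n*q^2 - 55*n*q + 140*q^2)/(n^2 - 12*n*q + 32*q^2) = (-n^2 + 7*n*q - 5*n + 35*q)/(-n + 8*q)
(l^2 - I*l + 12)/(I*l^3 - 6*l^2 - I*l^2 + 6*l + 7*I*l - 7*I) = (-I*l^2 - l - 12*I)/(l^3 + l^2*(-1 + 6*I) + l*(7 - 6*I) - 7)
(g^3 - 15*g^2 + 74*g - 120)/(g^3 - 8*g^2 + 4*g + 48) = (g - 5)/(g + 2)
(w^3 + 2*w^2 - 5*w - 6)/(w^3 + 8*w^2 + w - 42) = (w + 1)/(w + 7)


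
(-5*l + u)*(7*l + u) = -35*l^2 + 2*l*u + u^2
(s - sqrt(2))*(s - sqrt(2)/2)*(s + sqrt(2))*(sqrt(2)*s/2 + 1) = sqrt(2)*s^4/2 + s^3/2 - 3*sqrt(2)*s^2/2 - s + sqrt(2)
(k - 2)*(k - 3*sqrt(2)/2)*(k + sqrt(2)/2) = k^3 - 2*k^2 - sqrt(2)*k^2 - 3*k/2 + 2*sqrt(2)*k + 3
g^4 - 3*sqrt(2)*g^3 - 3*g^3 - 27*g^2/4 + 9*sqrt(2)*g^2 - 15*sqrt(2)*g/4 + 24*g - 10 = (g - 5/2)*(g - 1/2)*(g - 4*sqrt(2))*(g + sqrt(2))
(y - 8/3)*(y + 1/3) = y^2 - 7*y/3 - 8/9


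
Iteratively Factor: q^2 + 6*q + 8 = (q + 2)*(q + 4)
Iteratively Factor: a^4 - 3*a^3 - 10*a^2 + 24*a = (a - 4)*(a^3 + a^2 - 6*a) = (a - 4)*(a - 2)*(a^2 + 3*a) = (a - 4)*(a - 2)*(a + 3)*(a)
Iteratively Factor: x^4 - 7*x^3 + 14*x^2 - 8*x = (x)*(x^3 - 7*x^2 + 14*x - 8) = x*(x - 1)*(x^2 - 6*x + 8) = x*(x - 2)*(x - 1)*(x - 4)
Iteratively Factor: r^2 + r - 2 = (r + 2)*(r - 1)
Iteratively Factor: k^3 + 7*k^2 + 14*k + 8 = (k + 1)*(k^2 + 6*k + 8) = (k + 1)*(k + 2)*(k + 4)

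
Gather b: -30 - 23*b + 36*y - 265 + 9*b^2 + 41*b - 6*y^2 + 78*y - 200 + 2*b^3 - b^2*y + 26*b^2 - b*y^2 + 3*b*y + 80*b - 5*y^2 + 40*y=2*b^3 + b^2*(35 - y) + b*(-y^2 + 3*y + 98) - 11*y^2 + 154*y - 495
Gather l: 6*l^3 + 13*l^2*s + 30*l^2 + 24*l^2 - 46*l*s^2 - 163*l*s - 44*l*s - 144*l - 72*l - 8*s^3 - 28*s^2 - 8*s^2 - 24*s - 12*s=6*l^3 + l^2*(13*s + 54) + l*(-46*s^2 - 207*s - 216) - 8*s^3 - 36*s^2 - 36*s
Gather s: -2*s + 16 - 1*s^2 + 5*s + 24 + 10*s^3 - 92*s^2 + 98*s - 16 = 10*s^3 - 93*s^2 + 101*s + 24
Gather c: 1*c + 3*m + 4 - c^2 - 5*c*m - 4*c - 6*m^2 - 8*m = -c^2 + c*(-5*m - 3) - 6*m^2 - 5*m + 4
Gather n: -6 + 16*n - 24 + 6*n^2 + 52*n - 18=6*n^2 + 68*n - 48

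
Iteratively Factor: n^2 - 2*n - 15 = (n - 5)*(n + 3)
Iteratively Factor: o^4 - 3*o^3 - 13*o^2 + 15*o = (o - 5)*(o^3 + 2*o^2 - 3*o) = (o - 5)*(o - 1)*(o^2 + 3*o) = (o - 5)*(o - 1)*(o + 3)*(o)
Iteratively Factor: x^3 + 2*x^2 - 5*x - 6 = (x - 2)*(x^2 + 4*x + 3) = (x - 2)*(x + 3)*(x + 1)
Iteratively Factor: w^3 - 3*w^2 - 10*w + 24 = (w + 3)*(w^2 - 6*w + 8) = (w - 2)*(w + 3)*(w - 4)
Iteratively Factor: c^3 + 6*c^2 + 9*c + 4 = (c + 1)*(c^2 + 5*c + 4) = (c + 1)*(c + 4)*(c + 1)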